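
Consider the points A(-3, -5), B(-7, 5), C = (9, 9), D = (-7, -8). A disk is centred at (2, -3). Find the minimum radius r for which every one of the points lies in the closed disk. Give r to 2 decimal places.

13.89

The required radius is the distance from (2, -3) to the farthest point.
Squared distances: 29, 145, 193, 106.
Maximum is 193, attained at C.
r = √193 ≈ 13.89.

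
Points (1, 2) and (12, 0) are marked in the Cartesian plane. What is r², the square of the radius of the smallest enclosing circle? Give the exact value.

31.25

The smallest circle enclosing two points has them as diameter endpoints.
Centre = midpoint = (6.5, 1); r² = |(1, 2)−(12, 0)|²/4 = 125/4 = 31.25.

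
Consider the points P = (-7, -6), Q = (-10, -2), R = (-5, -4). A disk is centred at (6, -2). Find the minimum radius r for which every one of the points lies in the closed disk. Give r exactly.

16

The required radius is the distance from (6, -2) to the farthest point.
Squared distances: 185, 256, 125.
Maximum is 256, attained at Q.
r = √256 = 16.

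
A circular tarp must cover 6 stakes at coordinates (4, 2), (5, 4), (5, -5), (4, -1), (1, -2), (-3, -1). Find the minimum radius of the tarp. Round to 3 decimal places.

By Welzl's lemma the MEC is supported by two points (diametrically opposite) or three points (on a circumcircle).
The minimum enclosing circle is determined by three boundary points: (5, 4), (5, -5), (-3, -1).
Their circumcentre is (2.25, -0.5) with r² = 27.8125.
The farthest remaining point (4, 2) is at distance² 9.3125 ≤ 27.8125.
r = √(27.8125) ≈ 5.274.

5.274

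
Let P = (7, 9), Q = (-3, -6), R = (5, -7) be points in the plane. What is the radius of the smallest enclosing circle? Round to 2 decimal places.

9.01

Side lengths²: PQ² = 325, PR² = 260, QR² = 65.
Since PQ² = 325 ≥ 260 + 65 = 325, the angle opposite PQ is not acute, so the smallest enclosing circle has PQ as diameter.
Centre = midpoint of PQ = (2, 1.5), r² = 325/4 = 81.25.
r = √(81.25) ≈ 9.01.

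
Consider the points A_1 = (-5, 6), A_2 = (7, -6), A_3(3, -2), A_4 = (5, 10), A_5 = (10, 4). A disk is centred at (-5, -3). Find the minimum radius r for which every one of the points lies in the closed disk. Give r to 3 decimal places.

The required radius is the distance from (-5, -3) to the farthest point.
Squared distances: 81, 153, 65, 269, 274.
Maximum is 274, attained at A_5.
r = √274 ≈ 16.553.

16.553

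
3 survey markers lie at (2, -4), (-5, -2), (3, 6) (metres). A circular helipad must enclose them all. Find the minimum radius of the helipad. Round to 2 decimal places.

Call the three points A, B, C in the order given.
Side lengths²: AB² = 53, AC² = 101, BC² = 128.
Since BC² = 128 < 101 + 53 = 154, the triangle is acute, so the smallest enclosing circle is the circumcircle.
Circumcentre = (-5/18, 23/18), r² = 5353/162.
r = √(5353/162) ≈ 5.75.

5.75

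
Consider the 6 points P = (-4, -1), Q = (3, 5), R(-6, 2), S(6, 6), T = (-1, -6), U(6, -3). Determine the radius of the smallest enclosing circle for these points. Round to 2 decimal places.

7.15

The minimum enclosing circle of a finite set is fixed by two of the points (as a diameter) or three (as a circumcircle).
The minimum enclosing circle is determined by three boundary points: R, S, T.
Their circumcentre is (61/58, 49/58) with r² = 85885/1682.
The farthest remaining point U is at distance² 66049/1682 ≤ 85885/1682.
r = √(85885/1682) ≈ 7.15.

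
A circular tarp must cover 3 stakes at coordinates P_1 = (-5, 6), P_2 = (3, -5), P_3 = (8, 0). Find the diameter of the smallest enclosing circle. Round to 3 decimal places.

14.495

Side lengths²: P_1P_2² = 185, P_1P_3² = 205, P_2P_3² = 50.
Since P_1P_3² = 205 < 185 + 50 = 235, the triangle is acute, so the smallest enclosing circle is the circumcircle.
Circumcentre = (39/38, 75/38), r² = 37925/722.
Diameter = 2r = 2√(37925/722) ≈ 14.495.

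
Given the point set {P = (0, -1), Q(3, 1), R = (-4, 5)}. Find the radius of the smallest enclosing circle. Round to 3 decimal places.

4.031

Side lengths²: PQ² = 13, PR² = 52, QR² = 65.
Since QR² = 65 ≥ 52 + 13 = 65, the angle opposite QR is not acute, so the smallest enclosing circle has QR as diameter.
Centre = midpoint of QR = (-0.5, 3), r² = 65/4 = 16.25.
r = √(16.25) ≈ 4.031.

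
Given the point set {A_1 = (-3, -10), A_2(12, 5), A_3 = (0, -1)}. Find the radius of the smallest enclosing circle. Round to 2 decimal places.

10.61

Side lengths²: A_1A_2² = 450, A_1A_3² = 90, A_2A_3² = 180.
Since A_1A_2² = 450 ≥ 180 + 90 = 270, the angle opposite A_1A_2 is not acute, so the smallest enclosing circle has A_1A_2 as diameter.
Centre = midpoint of A_1A_2 = (4.5, -2.5), r² = 450/4 = 112.5.
r = √(112.5) ≈ 10.61.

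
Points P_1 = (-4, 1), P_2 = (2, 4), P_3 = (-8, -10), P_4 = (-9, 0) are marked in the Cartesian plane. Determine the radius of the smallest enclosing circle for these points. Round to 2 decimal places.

8.60

The minimum enclosing circle of a finite set is fixed by two of the points (as a diameter) or three (as a circumcircle).
The farthest pair is P_2–P_3 with squared distance 296. The circle on this segment as diameter has centre (-3, -3) and r² = 296/4 = 74.
Check P_1: distance² to centre = 17 ≤ 74, so it lies inside.
All remaining points lie in this disk, and no smaller disk contains both endpoints, so this is the minimum enclosing circle.
r = √74 ≈ 8.60.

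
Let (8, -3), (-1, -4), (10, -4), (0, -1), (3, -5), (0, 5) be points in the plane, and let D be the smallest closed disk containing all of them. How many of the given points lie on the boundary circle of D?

3

The minimum enclosing circle of a finite set is fixed by two of the points (as a diameter) or three (as a circumcircle).
The minimum enclosing circle is determined by three boundary points: (-1, -4), (10, -4), (0, 5).
Their circumcentre is (4.5, -1/18) with r² = 7421/162.
The farthest remaining point (3, -5) is at distance² 4325/162 ≤ 7421/162.
The points at distance exactly r from the centre are (-1, -4), (10, -4), (0, 5) — 3 points.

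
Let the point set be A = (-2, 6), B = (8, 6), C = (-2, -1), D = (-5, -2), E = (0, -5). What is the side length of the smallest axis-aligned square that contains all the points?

The bounding box has width 13 and height 11.
An axis-aligned square enclosing the set must have side ≥ max(width, height).
So the minimum side is max(13, 11) = 13.

13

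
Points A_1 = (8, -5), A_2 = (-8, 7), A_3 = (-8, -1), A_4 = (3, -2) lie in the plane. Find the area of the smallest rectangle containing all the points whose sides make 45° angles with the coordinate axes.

168

In coordinates u = x + y, v = x − y the rectangle is axis-aligned; the map (x,y)→(u,v) scales areas by 2.
u-values: 3, -1, -9, 1; range = 3 − (-9) = 12.
v-values: 13, -15, -7, 5; range = 13 − (-15) = 28.
Area = (12 × 28) / 2 = 168.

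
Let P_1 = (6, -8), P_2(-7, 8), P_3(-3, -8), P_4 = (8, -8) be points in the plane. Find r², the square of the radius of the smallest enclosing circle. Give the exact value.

120.25

A smallest enclosing disk is always determined by at most three of the input points on its boundary.
The farthest pair is P_2–P_4 with squared distance 481. The circle on this segment as diameter has centre (0.5, 0) and r² = 481/4 = 120.25.
Check P_1: distance² to centre = 94.25 ≤ 120.25, so it lies inside.
All remaining points lie in this disk, and no smaller disk contains both endpoints, so this is the minimum enclosing circle.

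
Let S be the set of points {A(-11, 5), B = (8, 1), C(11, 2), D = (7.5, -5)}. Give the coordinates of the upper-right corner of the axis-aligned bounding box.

x-range [-11, 11], y-range [-5, 5].
The upper-right corner is (11, 5).

(11, 5)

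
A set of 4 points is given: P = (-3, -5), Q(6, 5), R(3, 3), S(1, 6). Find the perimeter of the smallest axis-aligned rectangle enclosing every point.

Width = max x − min x = 6 − (-3) = 9.
Height = max y − min y = 6 − (-5) = 11.
Perimeter = 2(9 + 11) = 40.

40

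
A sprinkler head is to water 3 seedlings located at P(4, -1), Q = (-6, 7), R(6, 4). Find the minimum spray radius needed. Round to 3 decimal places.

Side lengths²: PQ² = 164, PR² = 29, QR² = 153.
Since PQ² = 164 < 153 + 29 = 182, the triangle is acute, so the smallest enclosing circle is the circumcircle.
Circumcentre = (-5/11, 81/22), r² = 20213/484.
r = √(20213/484) ≈ 6.462.

6.462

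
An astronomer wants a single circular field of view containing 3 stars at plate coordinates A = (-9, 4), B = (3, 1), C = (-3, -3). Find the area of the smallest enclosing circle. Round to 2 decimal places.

120.17

Side lengths²: AB² = 153, AC² = 85, BC² = 52.
Since AB² = 153 ≥ 85 + 52 = 137, the angle opposite AB is not acute, so the smallest enclosing circle has AB as diameter.
Centre = midpoint of AB = (-3, 2.5), r² = 153/4 = 38.25.
Area = π·r² = π·38.25 ≈ 120.17.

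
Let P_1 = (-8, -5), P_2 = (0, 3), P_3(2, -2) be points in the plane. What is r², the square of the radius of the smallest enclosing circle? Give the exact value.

3161/98

Side lengths²: P_1P_2² = 128, P_1P_3² = 109, P_2P_3² = 29.
Since P_1P_2² = 128 < 109 + 29 = 138, the triangle is acute, so the smallest enclosing circle is the circumcircle.
Circumcentre = (-51/14, -19/14), r² = 3161/98.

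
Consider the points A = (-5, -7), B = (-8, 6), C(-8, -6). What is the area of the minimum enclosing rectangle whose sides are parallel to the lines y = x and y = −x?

In coordinates u = x + y, v = x − y the rectangle is axis-aligned; the map (x,y)→(u,v) scales areas by 2.
u-values: -12, -2, -14; range = -2 − (-14) = 12.
v-values: 2, -14, -2; range = 2 − (-14) = 16.
Area = (12 × 16) / 2 = 96.

96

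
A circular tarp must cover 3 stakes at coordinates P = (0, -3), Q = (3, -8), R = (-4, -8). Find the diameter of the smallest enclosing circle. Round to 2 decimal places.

7.47

Side lengths²: PQ² = 34, PR² = 41, QR² = 49.
Since QR² = 49 < 41 + 34 = 75, the triangle is acute, so the smallest enclosing circle is the circumcircle.
Circumcentre = (-0.5, -6.7), r² = 13.94.
Diameter = 2r = 2√(13.94) ≈ 7.47.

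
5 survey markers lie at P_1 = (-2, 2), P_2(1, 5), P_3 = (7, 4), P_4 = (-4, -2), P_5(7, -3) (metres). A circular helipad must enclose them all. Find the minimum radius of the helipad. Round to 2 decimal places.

6.29

The minimum enclosing circle is determined by three boundary points: P_3, P_4, P_5.
Their circumcentre is (39/22, 0.5) with r² = 9577/242.
The farthest remaining point P_2 is at distance² 5045/242 ≤ 9577/242.
r = √(9577/242) ≈ 6.29.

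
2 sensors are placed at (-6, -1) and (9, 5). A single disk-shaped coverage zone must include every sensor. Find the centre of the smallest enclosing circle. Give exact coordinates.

The smallest circle enclosing two points has them as diameter endpoints.
Centre = midpoint = (1.5, 2); r² = |(-6, -1)−(9, 5)|²/4 = 261/4 = 65.25.
Centre = (1.5, 2).

(1.5, 2)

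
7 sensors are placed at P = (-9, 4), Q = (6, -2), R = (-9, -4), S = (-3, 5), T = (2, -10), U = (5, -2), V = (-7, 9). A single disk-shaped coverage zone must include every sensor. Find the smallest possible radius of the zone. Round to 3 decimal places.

10.512

The minimum enclosing circle of a finite set is fixed by two of the points (as a diameter) or three (as a circumcircle).
The farthest pair is T–V with squared distance 442. The circle on this segment as diameter has centre (-2.5, -0.5) and r² = 442/4 = 110.5.
Check P: distance² to centre = 62.5 ≤ 110.5, so it lies inside.
All remaining points lie in this disk, and no smaller disk contains both endpoints, so this is the minimum enclosing circle.
r = √(110.5) ≈ 10.512.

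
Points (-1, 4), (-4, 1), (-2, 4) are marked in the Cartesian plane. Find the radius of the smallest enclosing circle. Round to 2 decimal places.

2.12

Call the three points A, B, C in the order given.
Side lengths²: AB² = 18, AC² = 1, BC² = 13.
Since AB² = 18 ≥ 13 + 1 = 14, the angle opposite AB is not acute, so the smallest enclosing circle has AB as diameter.
Centre = midpoint of AB = (-2.5, 2.5), r² = 18/4 = 4.5.
r = √(4.5) ≈ 2.12.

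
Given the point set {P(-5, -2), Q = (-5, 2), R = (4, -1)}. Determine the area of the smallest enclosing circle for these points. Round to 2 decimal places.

Side lengths²: PQ² = 16, PR² = 82, QR² = 90.
Since QR² = 90 < 82 + 16 = 98, the triangle is acute, so the smallest enclosing circle is the circumcircle.
Circumcentre = (-2/3, 0), r² = 205/9.
Area = π·r² = π·205/9 ≈ 71.56.

71.56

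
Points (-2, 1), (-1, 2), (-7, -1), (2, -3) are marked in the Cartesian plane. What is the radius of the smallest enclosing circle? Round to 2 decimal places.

4.61

A smallest enclosing disk is always determined by at most three of the input points on its boundary.
The farthest pair is (-7, -1)–(2, -3) with squared distance 85. The circle on this segment as diameter has centre (-2.5, -2) and r² = 85/4 = 21.25.
Check (-2, 1): distance² to centre = 9.25 ≤ 21.25, so it lies inside.
All remaining points lie in this disk, and no smaller disk contains both endpoints, so this is the minimum enclosing circle.
r = √(21.25) ≈ 4.61.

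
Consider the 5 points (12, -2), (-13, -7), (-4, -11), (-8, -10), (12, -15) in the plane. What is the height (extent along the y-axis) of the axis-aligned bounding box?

max y = -2, min y = -15, so height = 13.

13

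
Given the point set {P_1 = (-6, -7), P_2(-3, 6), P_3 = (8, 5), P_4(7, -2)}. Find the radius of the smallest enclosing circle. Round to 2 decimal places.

9.22

The minimum enclosing circle of a finite set is fixed by two of the points (as a diameter) or three (as a circumcircle).
The farthest pair is P_1–P_3 with squared distance 340. The circle on this segment as diameter has centre (1, -1) and r² = 340/4 = 85.
Check P_2: distance² to centre = 65 ≤ 85, so it lies inside.
All remaining points lie in this disk, and no smaller disk contains both endpoints, so this is the minimum enclosing circle.
r = √85 ≈ 9.22.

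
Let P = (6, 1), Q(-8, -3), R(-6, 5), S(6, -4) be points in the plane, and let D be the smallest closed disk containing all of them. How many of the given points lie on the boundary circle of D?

By Welzl's lemma the MEC is supported by two points (diametrically opposite) or three points (on a circumcircle).
The minimum enclosing circle is determined by three boundary points: Q, R, S.
Their circumcentre is (-15/19, -21/38) with r² = 83725/1444.
The farthest remaining point P is at distance² 70045/1444 ≤ 83725/1444.
The points at distance exactly r from the centre are Q, R, S — 3 points.

3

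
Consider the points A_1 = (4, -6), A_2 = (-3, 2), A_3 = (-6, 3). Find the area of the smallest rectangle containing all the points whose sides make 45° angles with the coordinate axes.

In coordinates u = x + y, v = x − y the rectangle is axis-aligned; the map (x,y)→(u,v) scales areas by 2.
u-values: -2, -1, -3; range = -1 − (-3) = 2.
v-values: 10, -5, -9; range = 10 − (-9) = 19.
Area = (2 × 19) / 2 = 19.

19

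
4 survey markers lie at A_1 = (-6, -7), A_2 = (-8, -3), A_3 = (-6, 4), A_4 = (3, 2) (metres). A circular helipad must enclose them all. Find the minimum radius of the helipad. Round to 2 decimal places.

A smallest enclosing disk is always determined by at most three of the input points on its boundary.
The minimum enclosing circle is determined by three boundary points: A_1, A_3, A_4.
Their circumcentre is (-2.5, -1.5) with r² = 42.5.
The farthest remaining point A_2 is at distance² 32.5 ≤ 42.5.
r = √(42.5) ≈ 6.52.

6.52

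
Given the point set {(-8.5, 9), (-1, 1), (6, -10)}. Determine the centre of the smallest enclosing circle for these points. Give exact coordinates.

Call the three points A, B, C in the order given.
Side lengths²: AB² = 120.25, AC² = 571.25, BC² = 170.
Since AC² = 571.25 ≥ 170 + 120.25 = 290.25, the angle opposite AC is not acute, so the smallest enclosing circle has AC as diameter.
Centre = midpoint of AC = (-1.25, -0.5), r² = 571.25/4 = 142.8125.
Centre = (-1.25, -0.5).

(-1.25, -0.5)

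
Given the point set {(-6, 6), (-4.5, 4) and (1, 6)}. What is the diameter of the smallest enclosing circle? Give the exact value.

7

Call the three points A, B, C in the order given.
Side lengths²: AB² = 6.25, AC² = 49, BC² = 34.25.
Since AC² = 49 ≥ 34.25 + 6.25 = 40.5, the angle opposite AC is not acute, so the smallest enclosing circle has AC as diameter.
Centre = midpoint of AC = (-2.5, 6), r² = 49/4 = 12.25.
Diameter = 2r = 2√(12.25) = 7.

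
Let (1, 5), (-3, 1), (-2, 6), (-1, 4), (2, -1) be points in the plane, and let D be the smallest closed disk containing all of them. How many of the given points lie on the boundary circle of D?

2

By Welzl's lemma the MEC is supported by two points (diametrically opposite) or three points (on a circumcircle).
The farthest pair is (-2, 6)–(2, -1) with squared distance 65. The circle on this segment as diameter has centre (0, 2.5) and r² = 65/4 = 16.25.
Check (1, 5): distance² to centre = 7.25 ≤ 16.25, so it lies inside.
All remaining points lie in this disk, and no smaller disk contains both endpoints, so this is the minimum enclosing circle.
The points at distance exactly r from the centre are (-2, 6), (2, -1) — 2 points.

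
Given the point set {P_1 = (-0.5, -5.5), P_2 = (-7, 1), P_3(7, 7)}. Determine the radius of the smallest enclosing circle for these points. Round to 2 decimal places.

Side lengths²: P_1P_2² = 84.5, P_1P_3² = 212.5, P_2P_3² = 232.
Since P_2P_3² = 232 < 212.5 + 84.5 = 297, the triangle is acute, so the smallest enclosing circle is the circumcircle.
Circumcentre = (0.75, 2.25), r² = 61.625.
r = √(61.625) ≈ 7.85.

7.85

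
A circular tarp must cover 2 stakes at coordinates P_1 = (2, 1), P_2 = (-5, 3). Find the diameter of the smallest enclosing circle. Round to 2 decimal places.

The smallest circle enclosing two points has them as diameter endpoints.
Centre = midpoint = (-1.5, 2); r² = |P_1P_2|²/4 = 53/4 = 13.25.
Diameter = 2r = 2√(13.25) ≈ 7.28.

7.28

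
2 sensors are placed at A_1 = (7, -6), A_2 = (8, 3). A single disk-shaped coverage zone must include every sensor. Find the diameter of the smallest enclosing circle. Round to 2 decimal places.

9.06

The smallest circle enclosing two points has them as diameter endpoints.
Centre = midpoint = (7.5, -1.5); r² = |A_1A_2|²/4 = 82/4 = 20.5.
Diameter = 2r = 2√(20.5) ≈ 9.06.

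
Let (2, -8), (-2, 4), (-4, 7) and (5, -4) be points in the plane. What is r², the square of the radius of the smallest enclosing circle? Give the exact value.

The minimum enclosing circle of a finite set is fixed by two of the points (as a diameter) or three (as a circumcircle).
The farthest pair is (2, -8)–(-4, 7) with squared distance 261. The circle on this segment as diameter has centre (-1, -0.5) and r² = 261/4 = 65.25.
Check (-2, 4): distance² to centre = 21.25 ≤ 65.25, so it lies inside.
All remaining points lie in this disk, and no smaller disk contains both endpoints, so this is the minimum enclosing circle.

65.25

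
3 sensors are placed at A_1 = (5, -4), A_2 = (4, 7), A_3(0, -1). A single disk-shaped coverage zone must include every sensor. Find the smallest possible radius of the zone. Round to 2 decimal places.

Side lengths²: A_1A_2² = 122, A_1A_3² = 34, A_2A_3² = 80.
Since A_1A_2² = 122 ≥ 80 + 34 = 114, the angle opposite A_1A_2 is not acute, so the smallest enclosing circle has A_1A_2 as diameter.
Centre = midpoint of A_1A_2 = (4.5, 1.5), r² = 122/4 = 30.5.
r = √(30.5) ≈ 5.52.

5.52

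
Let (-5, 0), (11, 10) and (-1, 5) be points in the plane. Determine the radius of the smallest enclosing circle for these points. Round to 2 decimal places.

9.43

Call the three points A, B, C in the order given.
Side lengths²: AB² = 356, AC² = 41, BC² = 169.
Since AB² = 356 ≥ 169 + 41 = 210, the angle opposite AB is not acute, so the smallest enclosing circle has AB as diameter.
Centre = midpoint of AB = (3, 5), r² = 356/4 = 89.
r = √89 ≈ 9.43.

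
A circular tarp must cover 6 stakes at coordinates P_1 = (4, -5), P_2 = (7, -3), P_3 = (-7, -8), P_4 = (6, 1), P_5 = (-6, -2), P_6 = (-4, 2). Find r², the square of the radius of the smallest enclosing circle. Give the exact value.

By Welzl's lemma the MEC is supported by two points (diametrically opposite) or three points (on a circumcircle).
The farthest pair is P_3–P_4 with squared distance 250. The circle on this segment as diameter has centre (-0.5, -3.5) and r² = 250/4 = 62.5.
Check P_1: distance² to centre = 22.5 ≤ 62.5, so it lies inside.
All remaining points lie in this disk, and no smaller disk contains both endpoints, so this is the minimum enclosing circle.

62.5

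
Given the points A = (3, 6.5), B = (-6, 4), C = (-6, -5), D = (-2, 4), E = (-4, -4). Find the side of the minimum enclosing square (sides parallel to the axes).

The bounding box has width 9 and height 11.5.
An axis-aligned square enclosing the set must have side ≥ max(width, height).
So the minimum side is max(9, 11.5) = 11.5.

11.5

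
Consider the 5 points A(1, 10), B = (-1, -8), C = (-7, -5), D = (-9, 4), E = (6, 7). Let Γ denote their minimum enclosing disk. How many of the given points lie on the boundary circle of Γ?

The minimum enclosing circle of a finite set is fixed by two of the points (as a diameter) or three (as a circumcircle).
The minimum enclosing circle is determined by three boundary points: A, B, D.
Their circumcentre is (-3/7, 22/21) with r² = 36244/441.
The farthest remaining point C is at distance² 35173/441 ≤ 36244/441.
The points at distance exactly r from the centre are A, B, D — 3 points.

3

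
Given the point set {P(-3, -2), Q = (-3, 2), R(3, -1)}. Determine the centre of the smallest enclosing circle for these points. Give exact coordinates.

(-0.25, 0)

Side lengths²: PQ² = 16, PR² = 37, QR² = 45.
Since QR² = 45 < 37 + 16 = 53, the triangle is acute, so the smallest enclosing circle is the circumcircle.
Circumcentre = (-0.25, 0), r² = 11.5625.
Centre = (-0.25, 0).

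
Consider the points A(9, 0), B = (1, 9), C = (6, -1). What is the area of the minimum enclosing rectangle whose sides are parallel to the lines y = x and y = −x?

In coordinates u = x + y, v = x − y the rectangle is axis-aligned; the map (x,y)→(u,v) scales areas by 2.
u-values: 9, 10, 5; range = 10 − 5 = 5.
v-values: 9, -8, 7; range = 9 − (-8) = 17.
Area = (5 × 17) / 2 = 42.5.

42.5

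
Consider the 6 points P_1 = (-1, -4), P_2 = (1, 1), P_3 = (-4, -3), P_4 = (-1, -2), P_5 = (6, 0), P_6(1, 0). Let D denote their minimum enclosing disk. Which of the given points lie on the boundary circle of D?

By Welzl's lemma the MEC is supported by two points (diametrically opposite) or three points (on a circumcircle).
The farthest pair is P_3–P_5 with squared distance 109. The circle on this segment as diameter has centre (1, -1.5) and r² = 109/4 = 27.25.
Check P_1: distance² to centre = 10.25 ≤ 27.25, so it lies inside.
All remaining points lie in this disk, and no smaller disk contains both endpoints, so this is the minimum enclosing circle.
The points at distance exactly r from the centre are P_3, P_5 — 2 points.

P_3, P_5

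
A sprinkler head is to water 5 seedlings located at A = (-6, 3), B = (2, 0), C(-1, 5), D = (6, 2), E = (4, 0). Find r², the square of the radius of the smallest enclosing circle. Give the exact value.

36.25

The minimum enclosing circle of a finite set is fixed by two of the points (as a diameter) or three (as a circumcircle).
The farthest pair is A–D with squared distance 145. The circle on this segment as diameter has centre (0, 2.5) and r² = 145/4 = 36.25.
Check B: distance² to centre = 10.25 ≤ 36.25, so it lies inside.
All remaining points lie in this disk, and no smaller disk contains both endpoints, so this is the minimum enclosing circle.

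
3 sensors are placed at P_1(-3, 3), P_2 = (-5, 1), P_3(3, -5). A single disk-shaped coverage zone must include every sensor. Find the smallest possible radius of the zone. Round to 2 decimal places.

Side lengths²: P_1P_2² = 8, P_1P_3² = 100, P_2P_3² = 100.
Since P_2P_3² = 100 < 100 + 8 = 108, the triangle is acute, so the smallest enclosing circle is the circumcircle.
Circumcentre = (-4/7, -10/7), r² = 1250/49.
r = √(1250/49) ≈ 5.05.

5.05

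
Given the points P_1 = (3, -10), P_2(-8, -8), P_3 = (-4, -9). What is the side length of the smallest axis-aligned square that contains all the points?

The bounding box has width 11 and height 2.
An axis-aligned square enclosing the set must have side ≥ max(width, height).
So the minimum side is max(11, 2) = 11.

11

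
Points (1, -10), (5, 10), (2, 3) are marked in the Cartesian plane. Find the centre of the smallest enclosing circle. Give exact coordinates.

(3, 0)

Call the three points A, B, C in the order given.
Side lengths²: AB² = 416, AC² = 170, BC² = 58.
Since AB² = 416 ≥ 170 + 58 = 228, the angle opposite AB is not acute, so the smallest enclosing circle has AB as diameter.
Centre = midpoint of AB = (3, 0), r² = 416/4 = 104.
Centre = (3, 0).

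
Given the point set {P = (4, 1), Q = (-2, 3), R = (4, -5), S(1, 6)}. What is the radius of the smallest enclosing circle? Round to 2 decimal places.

5.70

The minimum enclosing circle of a finite set is fixed by two of the points (as a diameter) or three (as a circumcircle).
The farthest pair is R–S with squared distance 130. The circle on this segment as diameter has centre (2.5, 0.5) and r² = 130/4 = 32.5.
Check P: distance² to centre = 2.5 ≤ 32.5, so it lies inside.
All remaining points lie in this disk, and no smaller disk contains both endpoints, so this is the minimum enclosing circle.
r = √(32.5) ≈ 5.70.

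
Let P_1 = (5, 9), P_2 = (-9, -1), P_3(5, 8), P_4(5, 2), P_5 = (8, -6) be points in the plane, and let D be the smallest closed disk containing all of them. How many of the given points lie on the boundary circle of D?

The minimum enclosing circle is determined by three boundary points: P_1, P_2, P_5.
Their circumcentre is (0.625, 0.325) with r² = 94.39625.
The farthest remaining point P_3 is at distance² 78.04625 ≤ 94.39625.
The points at distance exactly r from the centre are P_1, P_2, P_5 — 3 points.

3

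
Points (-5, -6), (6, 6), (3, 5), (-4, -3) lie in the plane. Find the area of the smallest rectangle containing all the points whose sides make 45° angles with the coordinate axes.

In coordinates u = x + y, v = x − y the rectangle is axis-aligned; the map (x,y)→(u,v) scales areas by 2.
u-values: -11, 12, 8, -7; range = 12 − (-11) = 23.
v-values: 1, 0, -2, -1; range = 1 − (-2) = 3.
Area = (23 × 3) / 2 = 34.5.

34.5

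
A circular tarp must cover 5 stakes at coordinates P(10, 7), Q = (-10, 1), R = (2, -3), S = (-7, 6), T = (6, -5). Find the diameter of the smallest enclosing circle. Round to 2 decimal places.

By Welzl's lemma the MEC is supported by two points (diametrically opposite) or three points (on a circumcircle).
The minimum enclosing circle is determined by three boundary points: P, Q, T.
Their circumcentre is (1/9, 98/27) with r² = 79570/729.
The farthest remaining point S is at distance² 40960/729 ≤ 79570/729.
Diameter = 2r = 2√(79570/729) ≈ 20.89.

20.89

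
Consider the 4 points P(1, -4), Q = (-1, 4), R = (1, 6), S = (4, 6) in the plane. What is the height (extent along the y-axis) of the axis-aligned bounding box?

10

max y = 6, min y = -4, so height = 10.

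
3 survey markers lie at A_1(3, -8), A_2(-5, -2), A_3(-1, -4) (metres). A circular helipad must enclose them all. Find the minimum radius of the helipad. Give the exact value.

Side lengths²: A_1A_2² = 100, A_1A_3² = 32, A_2A_3² = 20.
Since A_1A_2² = 100 ≥ 32 + 20 = 52, the angle opposite A_1A_2 is not acute, so the smallest enclosing circle has A_1A_2 as diameter.
Centre = midpoint of A_1A_2 = (-1, -5), r² = 100/4 = 25.
r = √25 = 5.

5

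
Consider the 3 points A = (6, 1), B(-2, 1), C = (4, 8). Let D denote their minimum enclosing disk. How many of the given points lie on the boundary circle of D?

Side lengths²: AB² = 64, AC² = 53, BC² = 85.
Since BC² = 85 < 64 + 53 = 117, the triangle is acute, so the smallest enclosing circle is the circumcircle.
Circumcentre = (2, 51/14), r² = 4505/196.
The points at distance exactly r from the centre are A, B, C — 3 points.

3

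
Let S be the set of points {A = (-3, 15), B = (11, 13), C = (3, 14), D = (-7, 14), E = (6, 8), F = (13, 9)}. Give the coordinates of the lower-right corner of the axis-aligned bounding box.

(13, 8)

x-range [-7, 13], y-range [8, 15].
The lower-right corner is (13, 8).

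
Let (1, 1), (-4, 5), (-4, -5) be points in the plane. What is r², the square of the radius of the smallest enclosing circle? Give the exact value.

Call the three points A, B, C in the order given.
Side lengths²: AB² = 41, AC² = 61, BC² = 100.
Since BC² = 100 < 61 + 41 = 102, the triangle is acute, so the smallest enclosing circle is the circumcircle.
Circumcentre = (-3.9, 0), r² = 25.01.

25.01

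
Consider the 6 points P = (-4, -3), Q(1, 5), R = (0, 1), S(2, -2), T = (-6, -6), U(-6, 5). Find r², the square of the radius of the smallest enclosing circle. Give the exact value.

The farthest pair is Q–T with squared distance 170. The circle on this segment as diameter has centre (-2.5, -0.5) and r² = 170/4 = 42.5.
Check P: distance² to centre = 8.5 ≤ 42.5, so it lies inside.
All remaining points lie in this disk, and no smaller disk contains both endpoints, so this is the minimum enclosing circle.

42.5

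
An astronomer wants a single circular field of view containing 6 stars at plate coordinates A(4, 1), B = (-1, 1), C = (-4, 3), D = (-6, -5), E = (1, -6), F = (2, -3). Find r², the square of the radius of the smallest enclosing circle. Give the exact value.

34

A smallest enclosing disk is always determined by at most three of the input points on its boundary.
The farthest pair is A–D with squared distance 136. The circle on this segment as diameter has centre (-1, -2) and r² = 136/4 = 34.
Check B: distance² to centre = 9 ≤ 34, so it lies inside.
All remaining points lie in this disk, and no smaller disk contains both endpoints, so this is the minimum enclosing circle.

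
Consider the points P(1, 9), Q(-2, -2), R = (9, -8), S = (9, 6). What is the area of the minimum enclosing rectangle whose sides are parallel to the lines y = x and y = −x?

237.5

In coordinates u = x + y, v = x − y the rectangle is axis-aligned; the map (x,y)→(u,v) scales areas by 2.
u-values: 10, -4, 1, 15; range = 15 − (-4) = 19.
v-values: -8, 0, 17, 3; range = 17 − (-8) = 25.
Area = (19 × 25) / 2 = 237.5.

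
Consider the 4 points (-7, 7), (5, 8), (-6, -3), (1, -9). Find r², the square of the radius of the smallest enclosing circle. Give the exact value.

88.45

By Welzl's lemma the MEC is supported by two points (diametrically opposite) or three points (on a circumcircle).
The minimum enclosing circle is determined by three boundary points: (-7, 7), (5, 8), (1, -9).
Their circumcentre is (-0.4, 0.3) with r² = 88.45.
The farthest remaining point (-6, -3) is at distance² 42.25 ≤ 88.45.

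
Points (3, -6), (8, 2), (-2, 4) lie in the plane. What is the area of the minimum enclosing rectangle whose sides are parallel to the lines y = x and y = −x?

In coordinates u = x + y, v = x − y the rectangle is axis-aligned; the map (x,y)→(u,v) scales areas by 2.
u-values: -3, 10, 2; range = 10 − (-3) = 13.
v-values: 9, 6, -6; range = 9 − (-6) = 15.
Area = (13 × 15) / 2 = 97.5.

97.5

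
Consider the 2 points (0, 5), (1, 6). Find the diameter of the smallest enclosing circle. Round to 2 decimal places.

The smallest circle enclosing two points has them as diameter endpoints.
Centre = midpoint = (0.5, 5.5); r² = |(0, 5)−(1, 6)|²/4 = 2/4 = 0.5.
Diameter = 2r = 2√(0.5) ≈ 1.41.

1.41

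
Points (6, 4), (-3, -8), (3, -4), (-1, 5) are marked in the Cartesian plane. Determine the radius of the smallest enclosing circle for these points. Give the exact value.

7.5

A smallest enclosing disk is always determined by at most three of the input points on its boundary.
The farthest pair is (6, 4)–(-3, -8) with squared distance 225. The circle on this segment as diameter has centre (1.5, -2) and r² = 225/4 = 56.25.
Check (3, -4): distance² to centre = 6.25 ≤ 56.25, so it lies inside.
All remaining points lie in this disk, and no smaller disk contains both endpoints, so this is the minimum enclosing circle.
r = √(56.25) = 7.5.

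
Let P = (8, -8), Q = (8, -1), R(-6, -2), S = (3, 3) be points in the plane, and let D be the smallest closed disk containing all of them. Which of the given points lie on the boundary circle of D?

The minimum enclosing circle is determined by three boundary points: P, R, S.
Their circumcentre is (77/62, -275/62) with r² = 112201/1922.
The farthest remaining point Q is at distance² 110465/1922 ≤ 112201/1922.
The points at distance exactly r from the centre are P, R, S — 3 points.

P, R, S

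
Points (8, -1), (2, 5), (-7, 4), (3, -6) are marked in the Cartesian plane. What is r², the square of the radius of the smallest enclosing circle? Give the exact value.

62.5

The minimum enclosing circle of a finite set is fixed by two of the points (as a diameter) or three (as a circumcircle).
The farthest pair is (8, -1)–(-7, 4) with squared distance 250. The circle on this segment as diameter has centre (0.5, 1.5) and r² = 250/4 = 62.5.
Check (2, 5): distance² to centre = 14.5 ≤ 62.5, so it lies inside.
All remaining points lie in this disk, and no smaller disk contains both endpoints, so this is the minimum enclosing circle.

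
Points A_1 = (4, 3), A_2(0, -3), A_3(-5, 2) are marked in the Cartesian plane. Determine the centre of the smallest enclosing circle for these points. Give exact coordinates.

Side lengths²: A_1A_2² = 52, A_1A_3² = 82, A_2A_3² = 50.
Since A_1A_3² = 82 < 52 + 50 = 102, the triangle is acute, so the smallest enclosing circle is the circumcircle.
Circumcentre = (-0.4, 1.6), r² = 21.32.
Centre = (-0.4, 1.6).

(-0.4, 1.6)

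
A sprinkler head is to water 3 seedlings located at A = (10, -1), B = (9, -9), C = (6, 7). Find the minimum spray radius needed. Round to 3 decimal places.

8.139

Side lengths²: AB² = 65, AC² = 80, BC² = 265.
Since BC² = 265 ≥ 80 + 65 = 145, the angle opposite BC is not acute, so the smallest enclosing circle has BC as diameter.
Centre = midpoint of BC = (7.5, -1), r² = 265/4 = 66.25.
r = √(66.25) ≈ 8.139.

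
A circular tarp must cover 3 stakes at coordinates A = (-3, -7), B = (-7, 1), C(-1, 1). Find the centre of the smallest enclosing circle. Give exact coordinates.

Side lengths²: AB² = 80, AC² = 68, BC² = 36.
Since AB² = 80 < 68 + 36 = 104, the triangle is acute, so the smallest enclosing circle is the circumcircle.
Circumcentre = (-4, -2.5), r² = 21.25.
Centre = (-4, -2.5).

(-4, -2.5)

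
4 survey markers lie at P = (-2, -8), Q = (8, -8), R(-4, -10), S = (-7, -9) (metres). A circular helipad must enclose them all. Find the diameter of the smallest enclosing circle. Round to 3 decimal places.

15.033

The minimum enclosing circle of a finite set is fixed by two of the points (as a diameter) or three (as a circumcircle).
The farthest pair is Q–S with squared distance 226. The circle on this segment as diameter has centre (0.5, -8.5) and r² = 226/4 = 56.5.
Check P: distance² to centre = 6.5 ≤ 56.5, so it lies inside.
All remaining points lie in this disk, and no smaller disk contains both endpoints, so this is the minimum enclosing circle.
Diameter = 2r = 2√(56.5) ≈ 15.033.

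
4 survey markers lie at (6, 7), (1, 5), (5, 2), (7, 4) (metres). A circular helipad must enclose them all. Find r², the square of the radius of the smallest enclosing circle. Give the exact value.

The minimum enclosing circle is determined by three boundary points: (6, 7), (1, 5), (7, 4).
Their circumcentre is (137/34, 159/34) with r² = 5365/578.
The farthest remaining point (5, 2) is at distance² 4685/578 ≤ 5365/578.

5365/578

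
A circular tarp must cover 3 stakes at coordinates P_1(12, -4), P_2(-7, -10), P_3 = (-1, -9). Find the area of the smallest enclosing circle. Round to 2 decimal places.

Side lengths²: P_1P_2² = 397, P_1P_3² = 194, P_2P_3² = 37.
Since P_1P_2² = 397 ≥ 194 + 37 = 231, the angle opposite P_1P_2 is not acute, so the smallest enclosing circle has P_1P_2 as diameter.
Centre = midpoint of P_1P_2 = (2.5, -7), r² = 397/4 = 99.25.
Area = π·r² = π·99.25 ≈ 311.80.

311.80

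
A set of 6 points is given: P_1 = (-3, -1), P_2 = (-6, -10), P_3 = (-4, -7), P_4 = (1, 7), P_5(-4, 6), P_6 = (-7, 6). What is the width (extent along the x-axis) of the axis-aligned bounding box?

max x = 1, min x = -7, so width = 8.

8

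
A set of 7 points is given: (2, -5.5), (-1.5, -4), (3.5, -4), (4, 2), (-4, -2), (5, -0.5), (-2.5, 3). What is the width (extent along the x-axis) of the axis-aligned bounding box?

9

max x = 5, min x = -4, so width = 9.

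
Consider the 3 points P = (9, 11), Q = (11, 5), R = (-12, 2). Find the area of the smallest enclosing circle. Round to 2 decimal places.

425.48

Side lengths²: PQ² = 40, PR² = 522, QR² = 538.
Since QR² = 538 < 522 + 40 = 562, the triangle is acute, so the smallest enclosing circle is the circumcircle.
Circumcentre = (-0.625, 107/24), r² = 39005/288.
Area = π·r² = π·39005/288 ≈ 425.48.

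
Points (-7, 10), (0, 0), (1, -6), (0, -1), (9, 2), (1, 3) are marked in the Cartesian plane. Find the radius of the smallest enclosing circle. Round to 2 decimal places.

By Welzl's lemma the MEC is supported by two points (diametrically opposite) or three points (on a circumcircle).
The minimum enclosing circle is determined by three boundary points: (-7, 10), (1, -6), (9, 2).
Their circumcentre is (-1/3, 10/3) with r² = 800/9.
The farthest remaining point (0, -1) is at distance² 170/9 ≤ 800/9.
r = √(800/9) ≈ 9.43.

9.43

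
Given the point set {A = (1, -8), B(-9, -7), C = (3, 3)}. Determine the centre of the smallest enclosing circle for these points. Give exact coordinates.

Side lengths²: AB² = 101, AC² = 125, BC² = 244.
Since BC² = 244 ≥ 125 + 101 = 226, the angle opposite BC is not acute, so the smallest enclosing circle has BC as diameter.
Centre = midpoint of BC = (-3, -2), r² = 244/4 = 61.
Centre = (-3, -2).

(-3, -2)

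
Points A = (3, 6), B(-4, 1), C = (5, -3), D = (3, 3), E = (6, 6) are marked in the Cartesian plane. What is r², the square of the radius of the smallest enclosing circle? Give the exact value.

19885/578

The minimum enclosing circle is determined by three boundary points: B, C, E.
Their circumcentre is (61/34, 65/34) with r² = 19885/578.
The farthest remaining point A is at distance² 10501/578 ≤ 19885/578.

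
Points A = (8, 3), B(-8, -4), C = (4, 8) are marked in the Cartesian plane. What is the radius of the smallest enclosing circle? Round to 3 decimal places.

Side lengths²: AB² = 305, AC² = 41, BC² = 288.
Since AB² = 305 < 288 + 41 = 329, the triangle is acute, so the smallest enclosing circle is the circumcircle.
Circumcentre = (-7/18, 7/18), r² = 12505/162.
r = √(12505/162) ≈ 8.786.

8.786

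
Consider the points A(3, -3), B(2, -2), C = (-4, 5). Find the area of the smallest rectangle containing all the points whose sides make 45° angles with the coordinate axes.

In coordinates u = x + y, v = x − y the rectangle is axis-aligned; the map (x,y)→(u,v) scales areas by 2.
u-values: 0, 0, 1; range = 1 − 0 = 1.
v-values: 6, 4, -9; range = 6 − (-9) = 15.
Area = (1 × 15) / 2 = 7.5.

7.5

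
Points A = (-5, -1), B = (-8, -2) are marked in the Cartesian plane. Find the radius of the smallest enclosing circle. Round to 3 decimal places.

1.581

The smallest circle enclosing two points has them as diameter endpoints.
Centre = midpoint = (-6.5, -1.5); r² = |AB|²/4 = 10/4 = 2.5.
r = √(2.5) ≈ 1.581.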